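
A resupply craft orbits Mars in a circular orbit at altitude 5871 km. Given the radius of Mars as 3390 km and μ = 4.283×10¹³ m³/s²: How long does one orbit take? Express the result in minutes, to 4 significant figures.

T ≈ 451.0 minutes

r = 3390 + 5871 = 9261.0 km = 9.2610×10⁶ m.
Kepler's third law: T = 2π√(r³/μ) = 2π√((9.261×10⁶)³ / 4.283×10¹³).
r³/μ = 1.854×10⁷ s², so T = 2π × 4.306×10³ = 2.706×10⁴ s.
Converting: 2.706×10⁴ s ÷ 60.00 = 451.0 minutes.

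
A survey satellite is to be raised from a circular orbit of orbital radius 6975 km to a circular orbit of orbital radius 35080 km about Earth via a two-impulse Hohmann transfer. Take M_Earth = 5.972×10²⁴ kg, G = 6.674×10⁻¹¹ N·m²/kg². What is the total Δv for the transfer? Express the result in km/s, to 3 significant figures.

μ = GM = 6.674×10⁻¹¹ × 5.972×10²⁴ = 3.986×10¹⁴ m³/s².
r₁ = 6975 km = 6.975×10⁶ m.
r₂ = 35080 km = 3.508×10⁷ m.
Transfer ellipse a_t = (r₁ + r₂)/2 = 2.103×10⁷ m.
At r₁: circular v_c1 = √(μ/r₁) = 7559 m/s; transfer-perigee v_p = √[μ(2/r₁ − 1/a_t)] = 9764 m/s.
Δv₁ = v_p − v_c1 = 2204 m/s.
At r₂: circular v_c2 = √(μ/r₂) = 3371 m/s; transfer-apogee v_a = √[μ(2/r₂ − 1/a_t)] = 1941 m/s.
Δv₂ = v_c2 − v_a = 1429 m/s.
Total Δv = Δv₁ + Δv₂ = 3634 m/s = 3.634 km/s.

Δv_total ≈ 3.63 km/s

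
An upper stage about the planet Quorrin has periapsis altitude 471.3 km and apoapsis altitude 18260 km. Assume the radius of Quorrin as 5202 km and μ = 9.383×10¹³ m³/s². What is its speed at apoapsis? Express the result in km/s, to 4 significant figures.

r_p = 5202 + 471.3 = 5673.3 km = 5.6733×10⁶ m.
r_a = 5202 + 18260 = 23462 km = 2.3462×10⁷ m.
Semi-major axis a = (r_p + r_a)/2 = 14568 km = 1.457×10⁷ m.
Vis-viva: v² = μ(2/r − 1/a) = 9.383×10¹³ × (8.524×10⁻⁸ − 6.865×10⁻⁸) = 1.557×10⁶ m²/s².
v = 1248 m/s = 1.248 km/s.

v ≈ 1.248 km/s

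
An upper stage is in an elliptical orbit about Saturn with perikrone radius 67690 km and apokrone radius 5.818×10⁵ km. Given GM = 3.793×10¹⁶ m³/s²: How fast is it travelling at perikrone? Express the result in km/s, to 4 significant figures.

v ≈ 31.68 km/s

Semi-major axis a = (r_p + r_a)/2 = 3.2474×10⁵ km = 3.247×10⁸ m.
Vis-viva: v² = μ(2/r − 1/a) = 3.793×10¹⁶ × (2.955×10⁻⁸ − 3.079×10⁻⁹) = 1.004×10⁹ m²/s².
v = 31680 m/s = 31.68 km/s.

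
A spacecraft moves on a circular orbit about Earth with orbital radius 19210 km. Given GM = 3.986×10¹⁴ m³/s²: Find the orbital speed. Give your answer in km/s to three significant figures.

v ≈ 4.56 km/s

r = 19210 km = 1.921×10⁷ m.
For a circular orbit v = √(μ/r) = √(3.986×10¹⁴ / 1.921×10⁷) = √(2.075×10⁷) = 4555 m/s.
That is 4.555 km/s.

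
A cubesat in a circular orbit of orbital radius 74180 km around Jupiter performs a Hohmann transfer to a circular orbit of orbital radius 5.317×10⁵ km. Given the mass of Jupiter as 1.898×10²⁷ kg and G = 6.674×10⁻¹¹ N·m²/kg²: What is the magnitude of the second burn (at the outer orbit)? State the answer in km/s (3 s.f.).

Δv ≈ 7.80 km/s

μ = GM = 6.674×10⁻¹¹ × 1.898×10²⁷ = 1.267×10¹⁷ m³/s².
r₁ = 74180 km = 7.418×10⁷ m.
r₂ = 5.317×10⁵ km = 5.317×10⁸ m.
Transfer ellipse a_t = (r₁ + r₂)/2 = 3.029×10⁸ m.
At r₁: circular v_c1 = √(μ/r₁) = 41320 m/s; transfer-perijove v_p = √[μ(2/r₁ − 1/a_t)] = 54750 m/s.
At r₂: circular v_c2 = √(μ/r₂) = 15440 m/s; transfer-apojove v_a = √[μ(2/r₂ − 1/a_t)] = 7638 m/s.
Δv₂ = v_c2 − v_a = 7797 m/s.
= 7.797 km/s.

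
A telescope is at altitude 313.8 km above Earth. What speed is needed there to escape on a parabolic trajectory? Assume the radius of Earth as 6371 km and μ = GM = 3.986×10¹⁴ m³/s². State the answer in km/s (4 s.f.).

r = 6371 + 313.8 = 6684.8 km = 6.6848×10⁶ m.
Escape speed v_esc = √(2μ/r) = √(2 × 3.986×10¹⁴ / 6.685×10⁶) = √(1.193×10⁸) = 10920 m/s.
= 10.92 km/s.

v_esc ≈ 10.92 km/s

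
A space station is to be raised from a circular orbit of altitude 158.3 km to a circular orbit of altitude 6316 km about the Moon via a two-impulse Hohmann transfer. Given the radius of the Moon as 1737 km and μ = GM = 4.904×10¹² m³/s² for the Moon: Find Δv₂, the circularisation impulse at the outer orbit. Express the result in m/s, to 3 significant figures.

r₁ = 1737 + 158.3 = 1895.3 km = 1.8953×10⁶ m.
r₂ = 1737 + 6316 = 8053.0 km = 8.0530×10⁶ m.
Transfer ellipse a_t = (r₁ + r₂)/2 = 4.974×10⁶ m.
At r₁: circular v_c1 = √(μ/r₁) = 1609 m/s; transfer-perilune v_p = √[μ(2/r₁ − 1/a_t)] = 2047 m/s.
At r₂: circular v_c2 = √(μ/r₂) = 780.4 m/s; transfer-apolune v_a = √[μ(2/r₂ − 1/a_t)] = 481.7 m/s.
Δv₂ = v_c2 − v_a = 298.7 m/s.

Δv ≈ 299 m/s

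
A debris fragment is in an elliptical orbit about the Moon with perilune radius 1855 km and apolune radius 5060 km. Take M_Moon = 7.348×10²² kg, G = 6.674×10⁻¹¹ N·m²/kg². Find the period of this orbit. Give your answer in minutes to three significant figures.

μ = GM = 6.674×10⁻¹¹ × 7.348×10²² = 4.904×10¹² m³/s².
Semi-major axis a = (r_p + r_a)/2 = (1855.0 + 5060.0)/2 = 3457.5 km = 3.458×10⁶ m.
By Kepler's third law T = 2π√(a³/μ) = 2π × 2.903×10³ = 1.824×10⁴ s.
= 304.0 minutes.

T ≈ 304 minutes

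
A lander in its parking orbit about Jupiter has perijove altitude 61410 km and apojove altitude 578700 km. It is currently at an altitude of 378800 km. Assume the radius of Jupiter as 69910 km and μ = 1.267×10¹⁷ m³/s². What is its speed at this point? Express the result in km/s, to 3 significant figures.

r_p = 69910 + 61410 = 131320 km = 1.3132×10⁸ m.
r_a = 69910 + 578700 = 648610 km = 6.4861×10⁸ m.
r = 69910 + 378800 = 4.4871×10⁵ km = 4.487×10⁸ m.
Semi-major axis a = (r_p + r_a)/2 = 3.8996×10⁵ km = 3.900×10⁸ m.
Vis-viva: v² = μ(2/r − 1/a) = 1.267×10¹⁷ × (4.457×10⁻⁹ − 2.564×10⁻⁹) = 2.398×10⁸ m²/s².
v = 15490 m/s = 15.49 km/s.

v ≈ 15.5 km/s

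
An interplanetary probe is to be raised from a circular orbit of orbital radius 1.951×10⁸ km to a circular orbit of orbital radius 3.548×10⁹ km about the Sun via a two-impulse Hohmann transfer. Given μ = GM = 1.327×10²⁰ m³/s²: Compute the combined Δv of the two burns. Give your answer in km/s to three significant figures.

r₁ = 1.951×10⁸ km = 1.951×10¹¹ m.
r₂ = 3.548×10⁹ km = 3.548×10¹² m.
Transfer ellipse a_t = (r₁ + r₂)/2 = 1.872×10¹² m.
At r₁: circular v_c1 = √(μ/r₁) = 26080 m/s; transfer-perihelion v_p = √[μ(2/r₁ − 1/a_t)] = 35910 m/s.
Δv₁ = v_p − v_c1 = 9829 m/s.
At r₂: circular v_c2 = √(μ/r₂) = 6116 m/s; transfer-aphelion v_a = √[μ(2/r₂ − 1/a_t)] = 1975 m/s.
Δv₂ = v_c2 − v_a = 4141 m/s.
Total Δv = Δv₁ + Δv₂ = 13970 m/s = 13.97 km/s.

Δv_total ≈ 14.0 km/s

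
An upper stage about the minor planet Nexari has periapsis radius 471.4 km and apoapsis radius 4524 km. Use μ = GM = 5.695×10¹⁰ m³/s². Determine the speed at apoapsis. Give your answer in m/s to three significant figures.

Semi-major axis a = (r_p + r_a)/2 = 2497.7 km = 2.498×10⁶ m.
Vis-viva: v² = μ(2/r − 1/a) = 5.695×10¹⁰ × (4.421×10⁻⁷ − 4.004×10⁻⁷) = 2.376×10³ m²/s².
v = 48.74 m/s.

v ≈ 48.7 m/s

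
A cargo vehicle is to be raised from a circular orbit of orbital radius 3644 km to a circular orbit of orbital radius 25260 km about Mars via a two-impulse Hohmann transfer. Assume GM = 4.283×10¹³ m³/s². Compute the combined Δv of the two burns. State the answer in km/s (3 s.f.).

Δv_total ≈ 1.75 km/s

r₁ = 3644 km = 3.644×10⁶ m.
r₂ = 25260 km = 2.526×10⁷ m.
Transfer ellipse a_t = (r₁ + r₂)/2 = 1.445×10⁷ m.
At r₁: circular v_c1 = √(μ/r₁) = 3428 m/s; transfer-periapsis v_p = √[μ(2/r₁ − 1/a_t)] = 4532 m/s.
Δv₁ = v_p − v_c1 = 1104 m/s.
At r₂: circular v_c2 = √(μ/r₂) = 1302 m/s; transfer-apoapsis v_a = √[μ(2/r₂ − 1/a_t)] = 653.9 m/s.
Δv₂ = v_c2 − v_a = 648.3 m/s.
Total Δv = Δv₁ + Δv₂ = 1752 m/s = 1.752 km/s.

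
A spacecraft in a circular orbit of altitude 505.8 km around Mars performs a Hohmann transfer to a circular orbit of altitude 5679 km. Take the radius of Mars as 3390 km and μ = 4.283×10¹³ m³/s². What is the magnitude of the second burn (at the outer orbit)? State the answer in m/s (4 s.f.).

r₁ = 3390 + 505.8 = 3895.8 km = 3.8958×10⁶ m.
r₂ = 3390 + 5679 = 9069.0 km = 9.0690×10⁶ m.
Transfer ellipse a_t = (r₁ + r₂)/2 = 6.482×10⁶ m.
At r₁: circular v_c1 = √(μ/r₁) = 3316 m/s; transfer-periapsis v_p = √[μ(2/r₁ − 1/a_t)] = 3922 m/s.
At r₂: circular v_c2 = √(μ/r₂) = 2173 m/s; transfer-apoapsis v_a = √[μ(2/r₂ − 1/a_t)] = 1685 m/s.
Δv₂ = v_c2 − v_a = 488.5 m/s.

Δv ≈ 488.5 m/s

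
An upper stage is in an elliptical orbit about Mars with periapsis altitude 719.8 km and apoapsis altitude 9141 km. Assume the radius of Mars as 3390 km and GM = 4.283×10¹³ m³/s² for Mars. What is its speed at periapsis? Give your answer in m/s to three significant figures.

v ≈ 3960 m/s

r_p = 3390 + 719.8 = 4109.8 km = 4.1098×10⁶ m.
r_a = 3390 + 9141 = 12531 km = 1.2531×10⁷ m.
Semi-major axis a = (r_p + r_a)/2 = 8320.4 km = 8.320×10⁶ m.
Vis-viva: v² = μ(2/r − 1/a) = 4.283×10¹³ × (4.866×10⁻⁷ − 1.202×10⁻⁷) = 1.570×10⁷ m²/s².
v = 3962 m/s.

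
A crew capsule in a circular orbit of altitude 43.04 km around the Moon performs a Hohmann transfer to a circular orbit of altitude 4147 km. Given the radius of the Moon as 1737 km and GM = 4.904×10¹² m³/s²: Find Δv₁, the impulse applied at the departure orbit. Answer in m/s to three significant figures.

r₁ = 1737 + 43.04 = 1780.0 km = 1.7800×10⁶ m.
r₂ = 1737 + 4147 = 5884.0 km = 5.8840×10⁶ m.
Transfer ellipse a_t = (r₁ + r₂)/2 = 3.832×10⁶ m.
At r₁: circular v_c1 = √(μ/r₁) = 1660 m/s; transfer-perilune v_p = √[μ(2/r₁ − 1/a_t)] = 2057 m/s.
Δv₁ = v_p − v_c1 = 396.9 m/s.

Δv ≈ 397 m/s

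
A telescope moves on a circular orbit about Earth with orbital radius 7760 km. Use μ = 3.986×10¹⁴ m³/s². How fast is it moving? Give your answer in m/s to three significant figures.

v ≈ 7170 m/s

r = 7760 km = 7.760×10⁶ m.
For a circular orbit v = √(μ/r) = √(3.986×10¹⁴ / 7.760×10⁶) = √(5.137×10⁷) = 7167 m/s.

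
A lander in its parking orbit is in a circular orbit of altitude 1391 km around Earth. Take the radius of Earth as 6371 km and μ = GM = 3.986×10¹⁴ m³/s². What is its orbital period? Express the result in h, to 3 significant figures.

r = 6371 + 1391 = 7762.0 km = 7.7620×10⁶ m.
Kepler's third law: T = 2π√(r³/μ) = 2π√((7.762×10⁶)³ / 3.986×10¹⁴).
r³/μ = 1.173×10⁶ s², so T = 2π × 1.083×10³ = 6.806×10³ s.
Converting: 6.806×10³ s ÷ 3600 = 1.890 h.

T ≈ 1.89 h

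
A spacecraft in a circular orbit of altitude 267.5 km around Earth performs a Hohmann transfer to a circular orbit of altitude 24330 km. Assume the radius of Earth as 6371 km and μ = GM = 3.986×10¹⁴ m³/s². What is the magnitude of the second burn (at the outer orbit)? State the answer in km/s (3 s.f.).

r₁ = 6371 + 267.5 = 6638.5 km = 6.6385×10⁶ m.
r₂ = 6371 + 24330 = 30701 km = 3.0701×10⁷ m.
Transfer ellipse a_t = (r₁ + r₂)/2 = 1.867×10⁷ m.
At r₁: circular v_c1 = √(μ/r₁) = 7749 m/s; transfer-perigee v_p = √[μ(2/r₁ − 1/a_t)] = 9937 m/s.
At r₂: circular v_c2 = √(μ/r₂) = 3603 m/s; transfer-apogee v_a = √[μ(2/r₂ − 1/a_t)] = 2149 m/s.
Δv₂ = v_c2 − v_a = 1455 m/s.
= 1.455 km/s.

Δv ≈ 1.45 km/s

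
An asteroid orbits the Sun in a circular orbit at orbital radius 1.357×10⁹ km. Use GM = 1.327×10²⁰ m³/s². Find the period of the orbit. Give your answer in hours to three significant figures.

T ≈ 240000 hours

r = 1.357×10⁹ km = 1.357×10¹² m.
Kepler's third law: T = 2π√(r³/μ) = 2π√((1.357×10¹²)³ / 1.327×10²⁰).
r³/μ = 1.883×10¹⁶ s², so T = 2π × 1.372×10⁸ = 8.622×10⁸ s.
Converting: 8.622×10⁸ s ÷ 3600 = 2.395×10⁵ hours.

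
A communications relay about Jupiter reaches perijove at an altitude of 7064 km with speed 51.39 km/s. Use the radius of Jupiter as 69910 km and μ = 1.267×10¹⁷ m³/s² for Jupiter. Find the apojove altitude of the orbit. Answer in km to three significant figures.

r_p = 69910 + 7064 = 76974 km = 7.697×10⁷ m.
Specific energy ε = v²/2 − μ/r = -3.255×10⁸ J/kg, so a = −μ/(2ε) = 1.946×10⁸ m.
The apsides satisfy r_p + r_a = 2a, so the apojove radius is 2a − r_p = 3.122×10⁸ m = 3.1222×10⁵ km.
Apojove altitude = 3.1222×10⁵ − 69910 = 2.4231×10⁵ km.

apojove altitude ≈ 2.42×10⁵ km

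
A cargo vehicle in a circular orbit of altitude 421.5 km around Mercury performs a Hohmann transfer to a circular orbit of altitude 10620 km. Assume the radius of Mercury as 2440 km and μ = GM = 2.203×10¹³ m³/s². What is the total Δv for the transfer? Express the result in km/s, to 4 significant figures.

r₁ = 2440 + 421.5 = 2861.5 km = 2.8615×10⁶ m.
r₂ = 2440 + 10620 = 13060 km = 1.3060×10⁷ m.
Transfer ellipse a_t = (r₁ + r₂)/2 = 7.961×10⁶ m.
At r₁: circular v_c1 = √(μ/r₁) = 2775 m/s; transfer-periherm v_p = √[μ(2/r₁ − 1/a_t)] = 3554 m/s.
Δv₁ = v_p − v_c1 = 779.2 m/s.
At r₂: circular v_c2 = √(μ/r₂) = 1299 m/s; transfer-apoherm v_a = √[μ(2/r₂ − 1/a_t)] = 778.7 m/s.
Δv₂ = v_c2 − v_a = 520.1 m/s.
Total Δv = Δv₁ + Δv₂ = 1299 m/s = 1.299 km/s.

Δv_total ≈ 1.299 km/s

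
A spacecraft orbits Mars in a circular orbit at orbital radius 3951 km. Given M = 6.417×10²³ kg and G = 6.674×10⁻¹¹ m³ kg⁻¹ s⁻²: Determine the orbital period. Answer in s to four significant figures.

T ≈ 7540 s

μ = GM = 6.674×10⁻¹¹ × 6.417×10²³ = 4.283×10¹³ m³/s².
r = 3951 km = 3.951×10⁶ m.
Kepler's third law: T = 2π√(r³/μ) = 2π√((3.951×10⁶)³ / 4.283×10¹³).
r³/μ = 1.440×10⁶ s², so T = 2π × 1.200×10³ = 7.540×10³ s.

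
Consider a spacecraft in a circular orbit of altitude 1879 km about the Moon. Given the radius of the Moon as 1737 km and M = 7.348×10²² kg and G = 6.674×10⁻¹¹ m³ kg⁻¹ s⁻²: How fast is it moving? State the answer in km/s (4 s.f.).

v ≈ 1.165 km/s

μ = GM = 6.674×10⁻¹¹ × 7.348×10²² = 4.904×10¹² m³/s².
r = 1737 + 1879 = 3616.0 km = 3.6160×10⁶ m.
For a circular orbit v = √(μ/r) = √(4.904×10¹² / 3.616×10⁶) = √(1.356×10⁶) = 1165 m/s.
That is 1.165 km/s.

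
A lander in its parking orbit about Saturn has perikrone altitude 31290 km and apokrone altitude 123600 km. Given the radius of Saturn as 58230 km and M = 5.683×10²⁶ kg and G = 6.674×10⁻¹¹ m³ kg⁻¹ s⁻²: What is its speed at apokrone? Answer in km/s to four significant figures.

v ≈ 11.73 km/s

μ = GM = 6.674×10⁻¹¹ × 5.683×10²⁶ = 3.793×10¹⁶ m³/s².
r_p = 58230 + 31290 = 89520 km = 8.9520×10⁷ m.
r_a = 58230 + 123600 = 181830 km = 1.8183×10⁸ m.
Semi-major axis a = (r_p + r_a)/2 = 1.3568×10⁵ km = 1.357×10⁸ m.
Vis-viva: v² = μ(2/r − 1/a) = 3.793×10¹⁶ × (1.100×10⁻⁸ − 7.371×10⁻⁹) = 1.376×10⁸ m²/s².
v = 11730 m/s = 11.73 km/s.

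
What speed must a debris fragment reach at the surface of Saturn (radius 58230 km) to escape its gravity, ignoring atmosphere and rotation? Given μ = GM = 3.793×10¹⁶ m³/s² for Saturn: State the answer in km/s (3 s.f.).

r = R = 5.823×10⁷ m.
Escape speed v_esc = √(2μ/r) = √(2 × 3.793×10¹⁶ / 5.823×10⁷) = √(1.303×10⁹) = 36090 m/s.
= 36.09 km/s.

v_esc ≈ 36.1 km/s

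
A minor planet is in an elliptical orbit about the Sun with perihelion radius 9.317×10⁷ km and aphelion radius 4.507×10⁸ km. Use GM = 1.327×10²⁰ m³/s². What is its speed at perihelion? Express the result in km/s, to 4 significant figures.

v ≈ 48.59 km/s

Semi-major axis a = (r_p + r_a)/2 = 2.7194×10⁸ km = 2.719×10¹¹ m.
Vis-viva: v² = μ(2/r − 1/a) = 1.327×10²⁰ × (2.147×10⁻¹¹ − 3.677×10⁻¹²) = 2.361×10⁹ m²/s².
v = 48590 m/s = 48.59 km/s.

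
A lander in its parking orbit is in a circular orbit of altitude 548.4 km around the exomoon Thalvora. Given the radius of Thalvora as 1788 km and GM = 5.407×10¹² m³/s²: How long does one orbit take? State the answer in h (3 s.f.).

r = 1788 + 548.4 = 2336.4 km = 2.3364×10⁶ m.
Kepler's third law: T = 2π√(r³/μ) = 2π√((2.336×10⁶)³ / 5.407×10¹²).
r³/μ = 2.359×10⁶ s², so T = 2π × 1.536×10³ = 9.650×10³ s.
Converting: 9.650×10³ s ÷ 3600 = 2.681 h.

T ≈ 2.68 h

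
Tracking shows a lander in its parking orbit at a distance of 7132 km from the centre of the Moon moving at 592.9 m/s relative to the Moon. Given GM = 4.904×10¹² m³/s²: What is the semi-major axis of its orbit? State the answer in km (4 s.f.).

a ≈ 4791 km

r = 7.132×10⁶ m.
Specific orbital energy ε = v²/2 − μ/r = (592.9)²/2 − 4.904×10¹²/7.132×10⁶ = -5.118×10⁵ J/kg.
Since ε = −μ/(2a), a = −μ/(2ε) = 4.791×10⁶ m = 4790.6 km.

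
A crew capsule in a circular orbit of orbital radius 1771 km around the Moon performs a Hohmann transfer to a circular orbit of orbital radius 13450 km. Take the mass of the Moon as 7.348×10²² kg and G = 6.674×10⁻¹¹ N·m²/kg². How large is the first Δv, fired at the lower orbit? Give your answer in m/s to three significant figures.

μ = GM = 6.674×10⁻¹¹ × 7.348×10²² = 4.904×10¹² m³/s².
r₁ = 1771 km = 1.771×10⁶ m.
r₂ = 13450 km = 1.345×10⁷ m.
Transfer ellipse a_t = (r₁ + r₂)/2 = 7.610×10⁶ m.
At r₁: circular v_c1 = √(μ/r₁) = 1664 m/s; transfer-perilune v_p = √[μ(2/r₁ − 1/a_t)] = 2212 m/s.
Δv₁ = v_p − v_c1 = 548.1 m/s.

Δv ≈ 548 m/s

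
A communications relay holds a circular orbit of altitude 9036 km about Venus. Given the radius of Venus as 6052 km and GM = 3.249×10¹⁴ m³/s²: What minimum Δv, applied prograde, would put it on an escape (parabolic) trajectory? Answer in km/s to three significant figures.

r = 6052 + 9036 = 15088 km = 1.5088×10⁷ m.
Circular speed v_c = √(μ/r) = 4640 m/s.
Escape speed v_esc = √(2μ/r) = √2 × v_c = 6563 m/s.
Δv = v_esc − v_c = 1922 m/s = 1.922 km/s.

Δv ≈ 1.92 km/s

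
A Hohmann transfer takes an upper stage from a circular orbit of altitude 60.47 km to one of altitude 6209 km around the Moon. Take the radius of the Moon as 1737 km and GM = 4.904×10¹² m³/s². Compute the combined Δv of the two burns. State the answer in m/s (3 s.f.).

Δv_total ≈ 766 m/s

r₁ = 1737 + 60.47 = 1797.5 km = 1.7975×10⁶ m.
r₂ = 1737 + 6209 = 7946.0 km = 7.9460×10⁶ m.
Transfer ellipse a_t = (r₁ + r₂)/2 = 4.872×10⁶ m.
At r₁: circular v_c1 = √(μ/r₁) = 1652 m/s; transfer-perilune v_p = √[μ(2/r₁ − 1/a_t)] = 2109 m/s.
Δv₁ = v_p − v_c1 = 457.7 m/s.
At r₂: circular v_c2 = √(μ/r₂) = 785.6 m/s; transfer-apolune v_a = √[μ(2/r₂ − 1/a_t)] = 477.2 m/s.
Δv₂ = v_c2 − v_a = 308.4 m/s.
Total Δv = Δv₁ + Δv₂ = 766.1 m/s.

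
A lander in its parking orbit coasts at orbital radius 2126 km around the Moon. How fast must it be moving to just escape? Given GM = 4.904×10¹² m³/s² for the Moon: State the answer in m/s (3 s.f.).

v_esc ≈ 2150 m/s

r = 2126 km = 2.126×10⁶ m.
Escape speed v_esc = √(2μ/r) = √(2 × 4.904×10¹² / 2.126×10⁶) = √(4.613×10⁶) = 2148 m/s.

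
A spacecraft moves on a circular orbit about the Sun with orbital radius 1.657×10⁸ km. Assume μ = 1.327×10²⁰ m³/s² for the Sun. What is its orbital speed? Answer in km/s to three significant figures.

r = 1.657×10⁸ km = 1.657×10¹¹ m.
For a circular orbit v = √(μ/r) = √(1.327×10²⁰ / 1.657×10¹¹) = √(8.008×10⁸) = 28300 m/s.
That is 28.30 km/s.

v ≈ 28.3 km/s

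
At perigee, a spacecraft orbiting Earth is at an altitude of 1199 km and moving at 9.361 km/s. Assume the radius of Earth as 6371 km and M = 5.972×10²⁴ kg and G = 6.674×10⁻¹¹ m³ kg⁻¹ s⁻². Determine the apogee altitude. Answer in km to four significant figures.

μ = GM = 6.674×10⁻¹¹ × 5.972×10²⁴ = 3.986×10¹⁴ m³/s².
r_p = 6371 + 1199 = 7570.0 km = 7.570×10⁶ m.
Specific energy ε = v²/2 − μ/r = -8.837×10⁶ J/kg, so a = −μ/(2ε) = 2.255×10⁷ m.
The apsides satisfy r_p + r_a = 2a, so the apogee radius is 2a − r_p = 3.753×10⁷ m = 37531 km.
Apogee altitude = 37531 − 6371 = 31160 km.

apogee altitude ≈ 31160 km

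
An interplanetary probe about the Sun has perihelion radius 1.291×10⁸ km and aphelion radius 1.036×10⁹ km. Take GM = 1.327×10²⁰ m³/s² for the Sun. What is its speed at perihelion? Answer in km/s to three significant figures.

v ≈ 42.8 km/s

Semi-major axis a = (r_p + r_a)/2 = 5.8255×10⁸ km = 5.826×10¹¹ m.
Vis-viva: v² = μ(2/r − 1/a) = 1.327×10²⁰ × (1.549×10⁻¹¹ − 1.717×10⁻¹²) = 1.828×10⁹ m²/s².
v = 42750 m/s = 42.75 km/s.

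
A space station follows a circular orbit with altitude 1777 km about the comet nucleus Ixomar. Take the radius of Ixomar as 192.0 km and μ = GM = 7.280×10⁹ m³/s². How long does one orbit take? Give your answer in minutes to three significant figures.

T ≈ 3390 minutes

r = 192.0 + 1777 = 1969.0 km = 1.9690×10⁶ m.
Kepler's third law: T = 2π√(r³/μ) = 2π√((1.969×10⁶)³ / 7.280×10⁹).
r³/μ = 1.049×10⁹ s², so T = 2π × 3.238×10⁴ = 2.035×10⁵ s.
Converting: 2.035×10⁵ s ÷ 60.00 = 3391 minutes.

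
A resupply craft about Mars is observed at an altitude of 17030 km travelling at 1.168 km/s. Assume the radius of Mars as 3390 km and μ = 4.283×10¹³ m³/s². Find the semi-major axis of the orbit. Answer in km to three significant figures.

a ≈ 15100 km

r = 3390 + 17030 = 20420 km = 2.042×10⁷ m.
Vis-viva rearranged: 1/a = 2/r − v²/μ = 9.794×10⁻⁸ − 3.185×10⁻⁸ = 6.609×10⁻⁸ m⁻¹.
a = 1.513×10⁷ m = 15131 km.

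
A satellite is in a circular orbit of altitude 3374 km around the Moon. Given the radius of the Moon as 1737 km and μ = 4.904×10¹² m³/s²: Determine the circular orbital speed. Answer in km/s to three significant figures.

r = 1737 + 3374 = 5111.0 km = 5.1110×10⁶ m.
For a circular orbit v = √(μ/r) = √(4.904×10¹² / 5.111×10⁶) = √(9.595×10⁵) = 979.5 m/s.
That is 0.9795 km/s.

v ≈ 0.98 km/s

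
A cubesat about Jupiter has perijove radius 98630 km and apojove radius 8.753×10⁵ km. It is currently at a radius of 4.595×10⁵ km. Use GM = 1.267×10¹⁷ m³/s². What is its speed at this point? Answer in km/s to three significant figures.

Semi-major axis a = (r_p + r_a)/2 = 4.8696×10⁵ km = 4.870×10⁸ m.
Vis-viva: v² = μ(2/r − 1/a) = 1.267×10¹⁷ × (4.353×10⁻⁹ − 2.054×10⁻⁹) = 2.913×10⁸ m²/s².
v = 17070 m/s = 17.07 km/s.

v ≈ 17.1 km/s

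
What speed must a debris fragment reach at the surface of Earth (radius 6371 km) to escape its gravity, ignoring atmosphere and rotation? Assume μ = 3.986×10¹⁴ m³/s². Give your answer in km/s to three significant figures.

r = R = 6.371×10⁶ m.
Escape speed v_esc = √(2μ/r) = √(2 × 3.986×10¹⁴ / 6.371×10⁶) = √(1.251×10⁸) = 11190 m/s.
= 11.19 km/s.

v_esc ≈ 11.2 km/s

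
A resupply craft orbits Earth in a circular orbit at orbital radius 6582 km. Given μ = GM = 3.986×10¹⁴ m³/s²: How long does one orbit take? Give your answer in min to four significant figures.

r = 6582 km = 6.582×10⁶ m.
Kepler's third law: T = 2π√(r³/μ) = 2π√((6.582×10⁶)³ / 3.986×10¹⁴).
r³/μ = 7.154×10⁵ s², so T = 2π × 8.458×10² = 5.314×10³ s.
Converting: 5.314×10³ s ÷ 60.00 = 88.57 min.

T ≈ 88.57 min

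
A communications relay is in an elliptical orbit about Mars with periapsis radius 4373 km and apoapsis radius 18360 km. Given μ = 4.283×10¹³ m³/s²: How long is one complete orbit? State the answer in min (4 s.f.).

Semi-major axis a = (r_p + r_a)/2 = (4373.0 + 18360)/2 = 11366 km = 1.137×10⁷ m.
By Kepler's third law T = 2π√(a³/μ) = 2π × 5.856×10³ = 3.679×10⁴ s.
= 613.2 min.

T ≈ 613.2 min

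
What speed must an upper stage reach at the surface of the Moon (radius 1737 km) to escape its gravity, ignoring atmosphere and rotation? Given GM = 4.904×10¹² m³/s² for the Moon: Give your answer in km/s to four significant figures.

r = R = 1.737×10⁶ m.
Escape speed v_esc = √(2μ/r) = √(2 × 4.904×10¹² / 1.737×10⁶) = √(5.647×10⁶) = 2376 m/s.
= 2.376 km/s.

v_esc ≈ 2.376 km/s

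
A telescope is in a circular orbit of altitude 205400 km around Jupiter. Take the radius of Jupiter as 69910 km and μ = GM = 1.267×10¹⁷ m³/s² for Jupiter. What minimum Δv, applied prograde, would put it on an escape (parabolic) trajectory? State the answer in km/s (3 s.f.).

r = 69910 + 205400 = 275310 km = 2.7531×10⁸ m.
Circular speed v_c = √(μ/r) = 21450 m/s.
Escape speed v_esc = √(2μ/r) = √2 × v_c = 30340 m/s.
Δv = v_esc − v_c = 8886 m/s = 8.886 km/s.

Δv ≈ 8.89 km/s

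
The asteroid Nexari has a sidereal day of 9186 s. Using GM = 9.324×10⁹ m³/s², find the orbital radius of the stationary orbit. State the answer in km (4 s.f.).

r_sync ≈ 271.1 km

A synchronous orbit has period T, so by Kepler's third law a = (μT²/4π²)^(1/3).
μT²/4π² = 9.324×10⁹ × (9.186×10³)² / 39.48 = 1.993×10¹⁶ m³.
a = 2.711×10⁵ m = 271.12 km.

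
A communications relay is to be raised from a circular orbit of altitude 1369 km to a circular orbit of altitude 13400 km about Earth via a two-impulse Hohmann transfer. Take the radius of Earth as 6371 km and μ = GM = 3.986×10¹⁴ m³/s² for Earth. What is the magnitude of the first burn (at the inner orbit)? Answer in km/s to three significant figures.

Δv ≈ 1.43 km/s

r₁ = 6371 + 1369 = 7740.0 km = 7.7400×10⁶ m.
r₂ = 6371 + 13400 = 19771 km = 1.9771×10⁷ m.
Transfer ellipse a_t = (r₁ + r₂)/2 = 1.376×10⁷ m.
At r₁: circular v_c1 = √(μ/r₁) = 7176 m/s; transfer-perigee v_p = √[μ(2/r₁ − 1/a_t)] = 8603 m/s.
Δv₁ = v_p − v_c1 = 1427 m/s.
= 1.427 km/s.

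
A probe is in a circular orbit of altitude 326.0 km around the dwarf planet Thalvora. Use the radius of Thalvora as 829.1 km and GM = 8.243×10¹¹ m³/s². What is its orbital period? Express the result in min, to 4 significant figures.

T ≈ 143.2 min

r = 829.1 + 326.0 = 1155.1 km = 1.1551×10⁶ m.
Kepler's third law: T = 2π√(r³/μ) = 2π√((1.155×10⁶)³ / 8.243×10¹¹).
r³/μ = 1.870×10⁶ s², so T = 2π × 1.367×10³ = 8.591×10³ s.
Converting: 8.591×10³ s ÷ 60.00 = 143.2 min.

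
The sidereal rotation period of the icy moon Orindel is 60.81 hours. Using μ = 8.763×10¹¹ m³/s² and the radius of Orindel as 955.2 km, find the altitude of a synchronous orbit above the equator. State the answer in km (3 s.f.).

T = 60.81 hours = 2.189×10⁵ s.
A synchronous orbit has period T, so by Kepler's third law a = (μT²/4π²)^(1/3).
μT²/4π² = 8.763×10¹¹ × (2.189×10⁵)² / 39.48 = 1.064×10²¹ m³.
a = 1.021×10⁷ m = 10208 km.
Altitude h = a − R = 10208 − 955.2 = 9253.0 km.

h_sync ≈ 9250 km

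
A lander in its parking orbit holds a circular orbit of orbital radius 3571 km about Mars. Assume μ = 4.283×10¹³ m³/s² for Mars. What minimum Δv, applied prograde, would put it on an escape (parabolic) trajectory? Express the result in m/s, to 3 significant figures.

Δv ≈ 1430 m/s

r = 3571 km = 3.571×10⁶ m.
Circular speed v_c = √(μ/r) = 3463 m/s.
Escape speed v_esc = √(2μ/r) = √2 × v_c = 4898 m/s.
Δv = v_esc − v_c = 1435 m/s.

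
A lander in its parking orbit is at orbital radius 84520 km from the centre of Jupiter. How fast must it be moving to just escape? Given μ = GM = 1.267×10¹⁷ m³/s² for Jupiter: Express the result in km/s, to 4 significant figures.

r = 84520 km = 8.452×10⁷ m.
Escape speed v_esc = √(2μ/r) = √(2 × 1.267×10¹⁷ / 8.452×10⁷) = √(2.998×10⁹) = 54750 m/s.
= 54.75 km/s.

v_esc ≈ 54.75 km/s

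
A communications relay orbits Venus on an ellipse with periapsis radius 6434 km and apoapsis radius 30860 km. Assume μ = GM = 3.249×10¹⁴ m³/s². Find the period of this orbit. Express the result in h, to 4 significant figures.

Semi-major axis a = (r_p + r_a)/2 = (6434.0 + 30860)/2 = 18647 km = 1.865×10⁷ m.
By Kepler's third law T = 2π√(a³/μ) = 2π × 4.467×10³ = 2.807×10⁴ s.
= 7.797 h.

T ≈ 7.797 h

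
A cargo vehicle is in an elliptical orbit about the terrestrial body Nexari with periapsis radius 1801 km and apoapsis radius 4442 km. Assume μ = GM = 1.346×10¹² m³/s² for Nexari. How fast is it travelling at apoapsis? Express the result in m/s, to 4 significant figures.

Semi-major axis a = (r_p + r_a)/2 = 3121.5 km = 3.122×10⁶ m.
Vis-viva: v² = μ(2/r − 1/a) = 1.346×10¹² × (4.502×10⁻⁷ − 3.204×10⁻⁷) = 1.748×10⁵ m²/s².
v = 418.1 m/s.

v ≈ 418.1 m/s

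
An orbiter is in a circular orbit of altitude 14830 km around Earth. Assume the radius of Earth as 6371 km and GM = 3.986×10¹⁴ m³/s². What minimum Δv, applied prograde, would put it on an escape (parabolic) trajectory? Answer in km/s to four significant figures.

r = 6371 + 14830 = 21201 km = 2.1201×10⁷ m.
Circular speed v_c = √(μ/r) = 4336 m/s.
Escape speed v_esc = √(2μ/r) = √2 × v_c = 6132 m/s.
Δv = v_esc − v_c = 1796 m/s = 1.796 km/s.

Δv ≈ 1.796 km/s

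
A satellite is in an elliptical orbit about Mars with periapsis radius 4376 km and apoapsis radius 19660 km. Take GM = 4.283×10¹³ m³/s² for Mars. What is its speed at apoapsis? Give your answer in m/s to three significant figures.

Semi-major axis a = (r_p + r_a)/2 = 12018 km = 1.202×10⁷ m.
Vis-viva: v² = μ(2/r − 1/a) = 4.283×10¹³ × (1.017×10⁻⁷ − 8.321×10⁻⁸) = 7.932×10⁵ m²/s².
v = 890.6 m/s.

v ≈ 891 m/s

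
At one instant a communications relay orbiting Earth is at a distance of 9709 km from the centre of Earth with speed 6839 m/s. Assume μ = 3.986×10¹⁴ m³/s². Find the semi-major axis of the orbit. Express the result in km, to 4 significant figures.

a ≈ 11280 km

r = 9.709×10⁶ m.
Specific orbital energy ε = v²/2 − μ/r = (6839)²/2 − 3.986×10¹⁴/9.709×10⁶ = -1.767×10⁷ J/kg.
Since ε = −μ/(2a), a = −μ/(2ε) = 1.128×10⁷ m = 11280 km.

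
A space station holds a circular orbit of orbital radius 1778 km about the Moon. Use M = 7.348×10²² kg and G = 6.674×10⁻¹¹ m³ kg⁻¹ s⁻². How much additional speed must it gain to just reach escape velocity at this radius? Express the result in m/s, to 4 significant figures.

μ = GM = 6.674×10⁻¹¹ × 7.348×10²² = 4.904×10¹² m³/s².
r = 1778 km = 1.778×10⁶ m.
Circular speed v_c = √(μ/r) = 1661 m/s.
Escape speed v_esc = √(2μ/r) = √2 × v_c = 2349 m/s.
Δv = v_esc − v_c = 687.9 m/s.

Δv ≈ 687.9 m/s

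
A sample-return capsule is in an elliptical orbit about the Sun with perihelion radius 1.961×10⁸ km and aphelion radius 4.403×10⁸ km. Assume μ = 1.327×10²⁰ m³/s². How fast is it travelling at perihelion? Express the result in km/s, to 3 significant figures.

v ≈ 30.6 km/s

Semi-major axis a = (r_p + r_a)/2 = 3.1820×10⁸ km = 3.182×10¹¹ m.
Vis-viva: v² = μ(2/r − 1/a) = 1.327×10²⁰ × (1.020×10⁻¹¹ − 3.143×10⁻¹²) = 9.364×10⁸ m²/s².
v = 30600 m/s = 30.60 km/s.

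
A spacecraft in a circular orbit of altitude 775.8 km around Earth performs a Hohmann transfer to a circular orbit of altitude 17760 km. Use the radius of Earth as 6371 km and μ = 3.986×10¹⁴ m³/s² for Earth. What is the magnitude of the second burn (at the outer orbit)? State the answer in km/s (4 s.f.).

r₁ = 6371 + 775.8 = 7146.8 km = 7.1468×10⁶ m.
r₂ = 6371 + 17760 = 24131 km = 2.4131×10⁷ m.
Transfer ellipse a_t = (r₁ + r₂)/2 = 1.564×10⁷ m.
At r₁: circular v_c1 = √(μ/r₁) = 7468 m/s; transfer-perigee v_p = √[μ(2/r₁ − 1/a_t)] = 9277 m/s.
At r₂: circular v_c2 = √(μ/r₂) = 4064 m/s; transfer-apogee v_a = √[μ(2/r₂ − 1/a_t)] = 2747 m/s.
Δv₂ = v_c2 − v_a = 1317 m/s.
= 1.317 km/s.

Δv ≈ 1.317 km/s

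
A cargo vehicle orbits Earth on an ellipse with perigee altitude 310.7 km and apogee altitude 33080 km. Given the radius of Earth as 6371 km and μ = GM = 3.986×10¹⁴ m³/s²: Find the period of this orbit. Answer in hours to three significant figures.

T ≈ 9.68 hours

r_p = 6371 + 310.7 = 6681.7 km = 6.6817×10⁶ m.
r_a = 6371 + 33080 = 39451 km = 3.9451×10⁷ m.
Semi-major axis a = (r_p + r_a)/2 = (6681.7 + 39451)/2 = 23066 km = 2.307×10⁷ m.
By Kepler's third law T = 2π√(a³/μ) = 2π × 5.549×10³ = 3.486×10⁴ s.
= 9.684 hours.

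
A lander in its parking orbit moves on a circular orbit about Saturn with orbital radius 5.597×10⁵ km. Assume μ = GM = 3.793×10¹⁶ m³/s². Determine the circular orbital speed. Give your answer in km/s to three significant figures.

v ≈ 8.23 km/s

r = 5.597×10⁵ km = 5.597×10⁸ m.
For a circular orbit v = √(μ/r) = √(3.793×10¹⁶ / 5.597×10⁸) = √(6.777×10⁷) = 8232 m/s.
That is 8.232 km/s.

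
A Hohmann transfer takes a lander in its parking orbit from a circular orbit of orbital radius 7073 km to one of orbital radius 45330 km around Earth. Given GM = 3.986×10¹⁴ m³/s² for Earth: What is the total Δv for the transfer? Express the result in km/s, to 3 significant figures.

r₁ = 7073 km = 7.073×10⁶ m.
r₂ = 45330 km = 4.533×10⁷ m.
Transfer ellipse a_t = (r₁ + r₂)/2 = 2.620×10⁷ m.
At r₁: circular v_c1 = √(μ/r₁) = 7507 m/s; transfer-perigee v_p = √[μ(2/r₁ − 1/a_t)] = 9874 m/s.
Δv₁ = v_p − v_c1 = 2367 m/s.
At r₂: circular v_c2 = √(μ/r₂) = 2965 m/s; transfer-apogee v_a = √[μ(2/r₂ − 1/a_t)] = 1541 m/s.
Δv₂ = v_c2 − v_a = 1425 m/s.
Total Δv = Δv₁ + Δv₂ = 3792 m/s = 3.792 km/s.

Δv_total ≈ 3.79 km/s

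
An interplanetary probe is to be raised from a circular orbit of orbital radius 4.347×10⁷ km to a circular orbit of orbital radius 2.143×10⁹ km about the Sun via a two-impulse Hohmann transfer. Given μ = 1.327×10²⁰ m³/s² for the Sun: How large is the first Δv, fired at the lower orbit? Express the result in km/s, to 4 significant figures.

Δv ≈ 22.11 km/s

r₁ = 4.347×10⁷ km = 4.347×10¹⁰ m.
r₂ = 2.143×10⁹ km = 2.143×10¹² m.
Transfer ellipse a_t = (r₁ + r₂)/2 = 1.093×10¹² m.
At r₁: circular v_c1 = √(μ/r₁) = 55250 m/s; transfer-perihelion v_p = √[μ(2/r₁ − 1/a_t)] = 77360 m/s.
Δv₁ = v_p − v_c1 = 22110 m/s.
= 22.11 km/s.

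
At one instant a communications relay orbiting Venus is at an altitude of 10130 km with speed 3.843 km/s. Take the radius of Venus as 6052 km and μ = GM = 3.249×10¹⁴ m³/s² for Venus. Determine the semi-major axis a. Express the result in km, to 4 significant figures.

a ≈ 12800 km

r = 6052 + 10130 = 16182 km = 1.618×10⁷ m.
Vis-viva rearranged: 1/a = 2/r − v²/μ = 1.236×10⁻⁷ − 4.546×10⁻⁸ = 7.814×10⁻⁸ m⁻¹.
a = 1.280×10⁷ m = 12798 km.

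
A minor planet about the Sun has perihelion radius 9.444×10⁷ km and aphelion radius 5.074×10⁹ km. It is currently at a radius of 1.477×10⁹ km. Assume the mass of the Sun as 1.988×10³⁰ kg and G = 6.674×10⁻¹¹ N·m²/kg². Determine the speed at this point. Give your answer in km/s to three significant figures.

μ = GM = 6.674×10⁻¹¹ × 1.988×10³⁰ = 1.327×10²⁰ m³/s².
Semi-major axis a = (r_p + r_a)/2 = 2.5842×10⁹ km = 2.584×10¹² m.
Vis-viva: v² = μ(2/r − 1/a) = 1.327×10²⁰ × (1.354×10⁻¹² − 3.870×10⁻¹³) = 1.283×10⁸ m²/s².
v = 11330 m/s = 11.33 km/s.

v ≈ 11.3 km/s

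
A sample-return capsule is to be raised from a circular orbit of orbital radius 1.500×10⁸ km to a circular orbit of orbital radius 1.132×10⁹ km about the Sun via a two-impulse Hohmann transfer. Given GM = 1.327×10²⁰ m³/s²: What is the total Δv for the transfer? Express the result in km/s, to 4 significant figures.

r₁ = 1.500×10⁸ km = 1.500×10¹¹ m.
r₂ = 1.132×10⁹ km = 1.132×10¹² m.
Transfer ellipse a_t = (r₁ + r₂)/2 = 6.410×10¹¹ m.
At r₁: circular v_c1 = √(μ/r₁) = 29740 m/s; transfer-perihelion v_p = √[μ(2/r₁ − 1/a_t)] = 39530 m/s.
Δv₁ = v_p − v_c1 = 9783 m/s.
At r₂: circular v_c2 = √(μ/r₂) = 10830 m/s; transfer-aphelion v_a = √[μ(2/r₂ − 1/a_t)] = 5238 m/s.
Δv₂ = v_c2 − v_a = 5590 m/s.
Total Δv = Δv₁ + Δv₂ = 15370 m/s = 15.37 km/s.

Δv_total ≈ 15.37 km/s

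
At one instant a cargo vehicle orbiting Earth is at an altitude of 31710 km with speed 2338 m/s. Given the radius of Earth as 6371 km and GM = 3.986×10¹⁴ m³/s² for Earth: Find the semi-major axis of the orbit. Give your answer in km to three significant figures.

r = 6371 + 31710 = 38081 km = 3.808×10⁷ m.
Vis-viva rearranged: 1/a = 2/r − v²/μ = 5.252×10⁻⁸ − 1.371×10⁻⁸ = 3.881×10⁻⁸ m⁻¹.
a = 2.577×10⁷ m = 25769 km.

a ≈ 25800 km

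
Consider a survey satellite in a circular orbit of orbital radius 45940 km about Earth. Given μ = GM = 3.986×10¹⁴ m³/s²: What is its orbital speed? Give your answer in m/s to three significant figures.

r = 45940 km = 4.594×10⁷ m.
For a circular orbit v = √(μ/r) = √(3.986×10¹⁴ / 4.594×10⁷) = √(8.677×10⁶) = 2946 m/s.

v ≈ 2950 m/s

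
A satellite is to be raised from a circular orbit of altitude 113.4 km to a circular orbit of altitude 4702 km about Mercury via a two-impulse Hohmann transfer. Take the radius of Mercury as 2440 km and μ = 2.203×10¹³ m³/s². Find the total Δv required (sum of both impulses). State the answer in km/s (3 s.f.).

r₁ = 2440 + 113.4 = 2553.4 km = 2.5534×10⁶ m.
r₂ = 2440 + 4702 = 7142.0 km = 7.1420×10⁶ m.
Transfer ellipse a_t = (r₁ + r₂)/2 = 4.848×10⁶ m.
At r₁: circular v_c1 = √(μ/r₁) = 2937 m/s; transfer-periherm v_p = √[μ(2/r₁ − 1/a_t)] = 3565 m/s.
Δv₁ = v_p − v_c1 = 628.0 m/s.
At r₂: circular v_c2 = √(μ/r₂) = 1756 m/s; transfer-apoherm v_a = √[μ(2/r₂ − 1/a_t)] = 1275 m/s.
Δv₂ = v_c2 − v_a = 481.7 m/s.
Total Δv = Δv₁ + Δv₂ = 1110 m/s = 1.110 km/s.

Δv_total ≈ 1.11 km/s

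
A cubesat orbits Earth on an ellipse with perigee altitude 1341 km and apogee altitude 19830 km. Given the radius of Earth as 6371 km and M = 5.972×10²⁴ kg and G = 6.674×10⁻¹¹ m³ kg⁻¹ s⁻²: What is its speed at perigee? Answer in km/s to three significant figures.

μ = GM = 6.674×10⁻¹¹ × 5.972×10²⁴ = 3.986×10¹⁴ m³/s².
r_p = 6371 + 1341 = 7712.0 km = 7.7120×10⁶ m.
r_a = 6371 + 19830 = 26201 km = 2.6201×10⁷ m.
Semi-major axis a = (r_p + r_a)/2 = 16956 km = 1.696×10⁷ m.
Vis-viva: v² = μ(2/r − 1/a) = 3.986×10¹⁴ × (2.593×10⁻⁷ − 5.897×10⁻⁸) = 7.986×10⁷ m²/s².
v = 8936 m/s = 8.936 km/s.

v ≈ 8.94 km/s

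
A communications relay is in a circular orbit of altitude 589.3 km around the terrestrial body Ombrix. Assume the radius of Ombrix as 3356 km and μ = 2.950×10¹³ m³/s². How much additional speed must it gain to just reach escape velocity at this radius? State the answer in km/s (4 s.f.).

Δv ≈ 1.133 km/s

r = 3356 + 589.3 = 3945.3 km = 3.9453×10⁶ m.
Circular speed v_c = √(μ/r) = 2734 m/s.
Escape speed v_esc = √(2μ/r) = √2 × v_c = 3867 m/s.
Δv = v_esc − v_c = 1133 m/s = 1.133 km/s.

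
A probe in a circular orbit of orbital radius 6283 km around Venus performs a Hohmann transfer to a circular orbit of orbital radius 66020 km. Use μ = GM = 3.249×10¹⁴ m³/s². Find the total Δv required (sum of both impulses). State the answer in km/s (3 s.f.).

Δv_total ≈ 3.82 km/s

r₁ = 6283 km = 6.283×10⁶ m.
r₂ = 66020 km = 6.602×10⁷ m.
Transfer ellipse a_t = (r₁ + r₂)/2 = 3.615×10⁷ m.
At r₁: circular v_c1 = √(μ/r₁) = 7191 m/s; transfer-periapsis v_p = √[μ(2/r₁ − 1/a_t)] = 9718 m/s.
Δv₁ = v_p − v_c1 = 2527 m/s.
At r₂: circular v_c2 = √(μ/r₂) = 2218 m/s; transfer-apoapsis v_a = √[μ(2/r₂ − 1/a_t)] = 924.8 m/s.
Δv₂ = v_c2 − v_a = 1294 m/s.
Total Δv = Δv₁ + Δv₂ = 3820 m/s = 3.820 km/s.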